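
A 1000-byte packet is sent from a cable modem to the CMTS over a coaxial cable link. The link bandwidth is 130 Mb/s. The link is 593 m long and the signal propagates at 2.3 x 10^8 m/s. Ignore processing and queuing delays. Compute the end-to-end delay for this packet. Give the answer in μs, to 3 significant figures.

L = 1000 × 8 = 8000 bits.
Transmission delay = L/R = 8000 / 130000000 = 61.5385 μs.
Propagation delay = d/s = 593 m / 2.3e+08 m/s = 2.57826 μs.
Total = 64.1 μs.

64.1 μs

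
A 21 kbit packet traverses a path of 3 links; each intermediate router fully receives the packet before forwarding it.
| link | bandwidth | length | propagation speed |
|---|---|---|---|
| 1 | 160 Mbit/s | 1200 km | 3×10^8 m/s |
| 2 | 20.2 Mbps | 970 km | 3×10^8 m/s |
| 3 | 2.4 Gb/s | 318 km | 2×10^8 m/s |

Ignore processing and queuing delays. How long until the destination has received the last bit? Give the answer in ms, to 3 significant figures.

L = 21000 bits.
Transmission delays (L/R per hop): 0.13125, 1.0396, 0.00875 ms; sum = 1.1796 ms.
Propagation delays (d/s per hop): 4, 3.23333, 1.59 ms; sum = 8.82333 ms.
End-to-end = 10.0 ms.

10.0 ms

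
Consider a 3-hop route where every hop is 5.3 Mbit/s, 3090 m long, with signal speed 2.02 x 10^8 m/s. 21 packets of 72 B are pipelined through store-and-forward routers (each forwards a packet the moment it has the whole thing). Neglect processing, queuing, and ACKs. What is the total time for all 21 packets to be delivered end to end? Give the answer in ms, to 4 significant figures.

Per-hop transmission t_tx = L/R = 576/5300000 = 0.108679 ms.
Per-hop propagation t_prop = 3090/202000000 = 0.015297 ms.
Pipeline fill: first packet needs 3·t_tx to clear all hops; remaining 20 packets each add one t_tx.
Total = (3+21-1)·t_tx + 3·t_prop = 23·0.108679 + 3·0.015297 = 2.546 ms.

2.546 ms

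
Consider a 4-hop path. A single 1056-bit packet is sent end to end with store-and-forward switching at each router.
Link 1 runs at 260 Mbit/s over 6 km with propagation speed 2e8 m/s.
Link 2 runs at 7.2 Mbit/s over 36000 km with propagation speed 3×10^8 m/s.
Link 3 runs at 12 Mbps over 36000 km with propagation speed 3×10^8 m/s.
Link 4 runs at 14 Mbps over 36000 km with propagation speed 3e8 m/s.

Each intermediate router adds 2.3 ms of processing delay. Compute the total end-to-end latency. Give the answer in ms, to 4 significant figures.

Transmission delays (L/R per hop): 0.00406154, 0.146667, 0.088, 0.0754286 ms; sum = 0.314157 ms.
Propagation delays (d/s per hop): 0.03, 120, 120, 120 ms; sum = 360.03 ms.
Processing at 3 router(s): 3 × 2.3 ms = 6.9 ms.
End-to-end = 367.2 ms.

367.2 ms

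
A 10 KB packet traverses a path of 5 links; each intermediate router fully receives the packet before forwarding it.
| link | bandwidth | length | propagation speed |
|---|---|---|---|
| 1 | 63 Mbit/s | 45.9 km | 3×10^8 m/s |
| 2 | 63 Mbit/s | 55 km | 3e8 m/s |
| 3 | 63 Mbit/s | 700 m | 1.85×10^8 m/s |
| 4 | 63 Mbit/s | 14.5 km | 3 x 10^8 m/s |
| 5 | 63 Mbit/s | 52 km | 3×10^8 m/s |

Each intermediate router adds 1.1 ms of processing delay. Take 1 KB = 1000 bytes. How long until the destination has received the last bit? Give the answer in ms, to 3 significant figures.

11.3 ms

L = 80000 bits.
Transmission delay per hop = L/R = 80000/63000000 = 1.26984 ms; 5 hops → 6.34921 ms.
Propagation delays (d/s per hop): 0.153, 0.183333, 0.00378378, 0.0483333, 0.173333 ms; sum = 0.561784 ms.
Processing at 4 router(s): 4 × 1.1 ms = 4.4 ms.
End-to-end = 11.3 ms.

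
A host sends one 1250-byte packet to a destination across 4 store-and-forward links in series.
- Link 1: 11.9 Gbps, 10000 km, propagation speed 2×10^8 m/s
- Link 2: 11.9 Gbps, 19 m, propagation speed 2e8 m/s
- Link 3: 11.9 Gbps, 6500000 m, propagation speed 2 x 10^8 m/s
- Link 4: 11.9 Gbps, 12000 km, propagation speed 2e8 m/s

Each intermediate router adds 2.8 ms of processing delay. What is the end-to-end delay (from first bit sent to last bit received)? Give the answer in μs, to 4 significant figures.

150900 μs

L = 1250 × 8 = 10000 bits.
Transmission delay per hop = L/R = 10000/11900000000 = 0.840336 μs; 4 hops → 3.36134 μs.
Propagation delays (d/s per hop): 50000, 0.095, 32500, 60000 μs; sum = 142500 μs.
Processing at 3 router(s): 3 × 2.8 ms = 8400 μs.
End-to-end = 150900 μs.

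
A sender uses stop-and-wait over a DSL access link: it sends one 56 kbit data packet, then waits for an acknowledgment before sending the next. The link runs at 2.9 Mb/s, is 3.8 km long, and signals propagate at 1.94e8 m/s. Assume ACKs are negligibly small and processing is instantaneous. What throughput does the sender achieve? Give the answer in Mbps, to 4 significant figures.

2.894 Mbps

t_tx = L/R = 56000/2900000 = 0.0193103 s.
t_prop = 3800/194000000 = 1.95876e-05 s; RTT = 3.91753e-05 s.
Cycle = t_tx + RTT = 0.0193495 s.
Throughput = L / cycle = 56000 / 0.0193495 = 2.894 Mbps.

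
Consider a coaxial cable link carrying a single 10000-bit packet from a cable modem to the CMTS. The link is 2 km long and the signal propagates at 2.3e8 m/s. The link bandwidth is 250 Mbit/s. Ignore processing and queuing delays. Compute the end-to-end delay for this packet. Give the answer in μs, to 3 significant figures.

Transmission delay = L/R = 10000 / 250000000 = 40 μs.
Propagation delay = d/s = 2000 m / 2.3e+08 m/s = 8.69565 μs.
Total = 48.7 μs.

48.7 μs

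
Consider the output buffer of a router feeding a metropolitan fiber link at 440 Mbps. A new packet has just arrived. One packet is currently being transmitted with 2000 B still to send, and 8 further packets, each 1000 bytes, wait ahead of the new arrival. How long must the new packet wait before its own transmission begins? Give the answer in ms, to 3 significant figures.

Each queued packet: L/R = 8000/440000000 = 0.0181818 ms.
8 queued → 0.145455 ms.
Plus remaining 16000 bits of current packet: 0.0363636 ms.
Queuing delay = 0.182 ms.

0.182 ms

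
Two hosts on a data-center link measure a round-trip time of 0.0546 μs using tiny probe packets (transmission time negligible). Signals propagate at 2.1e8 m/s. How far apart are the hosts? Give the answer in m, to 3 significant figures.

5.73 m

One-way propagation = RTT/2 = 0.0273 μs.
d = s × t = 210000000 × 2.73e-08 = 5.73 m.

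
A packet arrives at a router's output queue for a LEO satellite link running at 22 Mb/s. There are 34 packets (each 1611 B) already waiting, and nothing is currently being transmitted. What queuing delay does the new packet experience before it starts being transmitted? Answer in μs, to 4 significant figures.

19920 μs

Each queued packet: L/R = 12888/22000000 = 585.818 μs.
34 queued → 19917.8 μs.
Queuing delay = 19920 μs.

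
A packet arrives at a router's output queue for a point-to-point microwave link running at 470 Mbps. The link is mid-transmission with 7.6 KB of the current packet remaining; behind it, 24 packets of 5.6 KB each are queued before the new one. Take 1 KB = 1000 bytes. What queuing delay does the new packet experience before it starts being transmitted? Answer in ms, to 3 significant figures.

Each queued packet: L/R = 44800/470000000 = 0.0953191 ms.
24 queued → 2.28766 ms.
Plus remaining 60800 bits of current packet: 0.129362 ms.
Queuing delay = 2.42 ms.

2.42 ms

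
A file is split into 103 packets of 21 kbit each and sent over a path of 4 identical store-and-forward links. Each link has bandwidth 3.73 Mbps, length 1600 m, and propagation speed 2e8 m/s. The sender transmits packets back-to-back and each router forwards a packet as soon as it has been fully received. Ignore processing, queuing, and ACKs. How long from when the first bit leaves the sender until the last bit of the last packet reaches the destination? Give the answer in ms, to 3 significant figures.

Per-hop transmission t_tx = L/R = 21000/3730000 = 5.63003 ms.
Per-hop propagation t_prop = 1600/200000000 = 0.008 ms.
Pipeline fill: first packet needs 4·t_tx to clear all hops; remaining 102 packets each add one t_tx.
Total = (4+103-1)·t_tx + 4·t_prop = 106·5.63003 + 4·0.008 = 597 ms.

597 ms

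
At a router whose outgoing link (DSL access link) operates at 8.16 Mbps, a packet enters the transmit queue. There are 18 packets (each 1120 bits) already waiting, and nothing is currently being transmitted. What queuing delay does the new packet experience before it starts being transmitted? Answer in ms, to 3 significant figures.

2.47 ms

Each queued packet: L/R = 1120/8160000 = 0.137255 ms.
18 queued → 2.47059 ms.
Queuing delay = 2.47 ms.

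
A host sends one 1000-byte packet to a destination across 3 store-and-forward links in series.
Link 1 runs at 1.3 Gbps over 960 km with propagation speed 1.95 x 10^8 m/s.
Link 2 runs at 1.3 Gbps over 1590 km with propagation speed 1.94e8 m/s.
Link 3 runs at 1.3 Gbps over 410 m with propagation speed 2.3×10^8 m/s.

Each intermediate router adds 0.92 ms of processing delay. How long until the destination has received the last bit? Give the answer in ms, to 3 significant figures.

15.0 ms

L = 1000 × 8 = 8000 bits.
Transmission delay per hop = L/R = 8000/1300000000 = 0.00615385 ms; 3 hops → 0.0184615 ms.
Propagation delays (d/s per hop): 4.92308, 8.19588, 0.00178261 ms; sum = 13.1207 ms.
Processing at 2 router(s): 2 × 0.92 ms = 1.84 ms.
End-to-end = 15.0 ms.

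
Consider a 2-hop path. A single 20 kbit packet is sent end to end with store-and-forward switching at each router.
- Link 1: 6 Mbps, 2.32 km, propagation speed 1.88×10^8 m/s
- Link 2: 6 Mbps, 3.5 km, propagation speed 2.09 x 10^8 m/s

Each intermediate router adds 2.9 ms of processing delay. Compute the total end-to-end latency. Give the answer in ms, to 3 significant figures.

L = 20000 bits.
Transmission delay per hop = L/R = 20000/6000000 = 3.33333 ms; 2 hops → 6.66667 ms.
Propagation delays (d/s per hop): 0.0123404, 0.0167464 ms; sum = 0.0290868 ms.
Processing at 1 router(s): 1 × 2.9 ms = 2.9 ms.
End-to-end = 9.60 ms.

9.60 ms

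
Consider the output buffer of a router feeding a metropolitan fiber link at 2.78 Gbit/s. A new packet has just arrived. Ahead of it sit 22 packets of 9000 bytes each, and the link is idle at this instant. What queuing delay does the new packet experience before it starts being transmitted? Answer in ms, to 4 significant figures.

0.5698 ms

Each queued packet: L/R = 72000/2780000000 = 0.0258993 ms.
22 queued → 0.569784 ms.
Queuing delay = 0.5698 ms.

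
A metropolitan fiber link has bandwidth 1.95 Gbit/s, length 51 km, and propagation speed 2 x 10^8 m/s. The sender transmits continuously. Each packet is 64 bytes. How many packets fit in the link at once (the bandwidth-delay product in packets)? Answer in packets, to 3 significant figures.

Propagation delay = 51000 / 200000000 = 0.000255 s.
BDP = R × t_prop = 1950000000 × 0.000255 = 497250 bits.
In packets of 512 bits: 971 packets.

971 packets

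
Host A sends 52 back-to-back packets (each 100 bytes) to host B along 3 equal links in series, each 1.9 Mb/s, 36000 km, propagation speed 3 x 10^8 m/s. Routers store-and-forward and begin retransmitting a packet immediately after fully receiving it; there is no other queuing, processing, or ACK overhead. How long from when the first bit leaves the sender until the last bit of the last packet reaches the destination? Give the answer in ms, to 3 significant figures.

383 ms

Per-hop transmission t_tx = L/R = 800/1900000 = 0.421053 ms.
Per-hop propagation t_prop = 36000000/300000000 = 120 ms.
Pipeline fill: first packet needs 3·t_tx to clear all hops; remaining 51 packets each add one t_tx.
Total = (3+52-1)·t_tx + 3·t_prop = 54·0.421053 + 3·120 = 383 ms.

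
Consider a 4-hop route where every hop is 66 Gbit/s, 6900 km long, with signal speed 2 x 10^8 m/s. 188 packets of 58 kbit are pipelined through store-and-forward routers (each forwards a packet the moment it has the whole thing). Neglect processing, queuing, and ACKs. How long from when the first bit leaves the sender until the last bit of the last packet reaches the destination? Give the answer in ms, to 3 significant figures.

Per-hop transmission t_tx = L/R = 58000/66000000000 = 0.000878788 ms.
Per-hop propagation t_prop = 6900000/200000000 = 34.5 ms.
Pipeline fill: first packet needs 4·t_tx to clear all hops; remaining 187 packets each add one t_tx.
Total = (4+188-1)·t_tx + 4·t_prop = 191·0.000878788 + 4·34.5 = 138 ms.

138 ms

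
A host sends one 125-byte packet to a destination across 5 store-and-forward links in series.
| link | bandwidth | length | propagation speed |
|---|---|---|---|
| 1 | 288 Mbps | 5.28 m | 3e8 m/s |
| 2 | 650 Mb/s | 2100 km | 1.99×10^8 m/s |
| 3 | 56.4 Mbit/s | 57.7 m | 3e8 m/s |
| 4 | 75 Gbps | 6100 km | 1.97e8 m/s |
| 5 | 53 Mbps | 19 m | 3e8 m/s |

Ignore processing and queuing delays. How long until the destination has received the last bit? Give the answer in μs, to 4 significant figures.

41560 μs

L = 125 × 8 = 1000 bits.
Transmission delays (L/R per hop): 3.47222, 1.53846, 17.7305, 0.0133333, 18.8679 μs; sum = 41.6224 μs.
Propagation delays (d/s per hop): 0.0176, 10552.8, 0.192333, 30964.5, 0.0633333 μs; sum = 41517.5 μs.
End-to-end = 41560 μs.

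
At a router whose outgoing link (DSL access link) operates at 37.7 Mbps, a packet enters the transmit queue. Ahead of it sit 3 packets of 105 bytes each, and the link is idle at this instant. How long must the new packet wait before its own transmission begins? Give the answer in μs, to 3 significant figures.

66.8 μs

Each queued packet: L/R = 840/37700000 = 22.2812 μs.
3 queued → 66.8435 μs.
Queuing delay = 66.8 μs.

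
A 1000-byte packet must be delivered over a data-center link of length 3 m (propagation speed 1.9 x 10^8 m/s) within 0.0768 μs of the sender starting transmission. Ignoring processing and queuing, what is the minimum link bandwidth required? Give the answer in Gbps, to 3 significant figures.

L = 8000 bits.
Propagation delay = 3 / 190000000 = 0.0157895 μs.
Transmission budget = 0.0768 − 0.0157895 = 0.0610105 μs.
R ≥ L / t_tx = 8000 bits / 6.10105e-08 s = 131 Gbps.

131 Gbps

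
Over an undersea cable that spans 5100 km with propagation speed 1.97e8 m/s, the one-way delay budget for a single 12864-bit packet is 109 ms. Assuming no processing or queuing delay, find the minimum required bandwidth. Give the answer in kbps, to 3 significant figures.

Propagation delay = 5100000 / 197000000 = 25.8883 ms.
Transmission budget = 109 − 25.8883 = 83.1117 ms.
R ≥ L / t_tx = 12864 bits / 0.0831117 s = 155 kbps.

155 kbps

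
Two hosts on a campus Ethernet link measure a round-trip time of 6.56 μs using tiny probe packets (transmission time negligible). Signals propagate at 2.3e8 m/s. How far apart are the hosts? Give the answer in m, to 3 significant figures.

One-way propagation = RTT/2 = 3.28 μs.
d = s × t = 2.3e+08 × 3.28e-06 = 754 m.

754 m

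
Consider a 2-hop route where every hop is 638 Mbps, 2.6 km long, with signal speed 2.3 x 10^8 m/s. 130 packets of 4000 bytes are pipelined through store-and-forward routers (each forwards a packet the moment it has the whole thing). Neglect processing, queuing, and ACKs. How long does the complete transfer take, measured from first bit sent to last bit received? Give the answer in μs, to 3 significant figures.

6590 μs

Per-hop transmission t_tx = L/R = 32000/638000000 = 50.1567 μs.
Per-hop propagation t_prop = 2600/2.3e+08 = 11.3043 μs.
Pipeline fill: first packet needs 2·t_tx to clear all hops; remaining 129 packets each add one t_tx.
Total = (2+130-1)·t_tx + 2·t_prop = 131·50.1567 + 2·11.3043 = 6590 μs.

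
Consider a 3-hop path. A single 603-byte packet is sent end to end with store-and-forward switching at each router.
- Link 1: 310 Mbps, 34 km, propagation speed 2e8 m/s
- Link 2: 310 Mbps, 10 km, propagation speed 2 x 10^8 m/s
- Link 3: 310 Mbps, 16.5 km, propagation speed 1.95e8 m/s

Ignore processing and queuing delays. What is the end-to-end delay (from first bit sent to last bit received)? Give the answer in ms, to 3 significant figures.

L = 603 × 8 = 4824 bits.
Transmission delay per hop = L/R = 4824/310000000 = 0.0155613 ms; 3 hops → 0.0466839 ms.
Propagation delays (d/s per hop): 0.17, 0.05, 0.0846154 ms; sum = 0.304615 ms.
End-to-end = 0.351 ms.

0.351 ms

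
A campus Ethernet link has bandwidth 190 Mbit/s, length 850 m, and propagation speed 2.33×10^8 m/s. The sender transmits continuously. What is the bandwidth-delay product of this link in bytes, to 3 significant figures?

Propagation delay = 850 / 233000000 = 3.64807e-06 s.
BDP = R × t_prop = 190000000 × 3.64807e-06 = 693.133 bits.
In bytes: 693.133/8 = 86.6 bytes.

86.6 bytes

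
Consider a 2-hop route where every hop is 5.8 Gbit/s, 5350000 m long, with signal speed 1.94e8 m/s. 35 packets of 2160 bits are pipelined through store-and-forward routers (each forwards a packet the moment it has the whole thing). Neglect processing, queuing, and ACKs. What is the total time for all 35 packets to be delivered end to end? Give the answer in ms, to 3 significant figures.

Per-hop transmission t_tx = L/R = 2160/5800000000 = 0.000372414 ms.
Per-hop propagation t_prop = 5350000/194000000 = 27.5773 ms.
Pipeline fill: first packet needs 2·t_tx to clear all hops; remaining 34 packets each add one t_tx.
Total = (2+35-1)·t_tx + 2·t_prop = 36·0.000372414 + 2·27.5773 = 55.2 ms.

55.2 ms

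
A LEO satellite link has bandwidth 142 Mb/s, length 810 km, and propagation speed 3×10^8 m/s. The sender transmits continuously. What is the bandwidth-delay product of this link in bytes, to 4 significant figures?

Propagation delay = 810000 / 300000000 = 0.0027 s.
BDP = R × t_prop = 142000000 × 0.0027 = 383400 bits.
In bytes: 383400/8 = 47930 bytes.

47930 bytes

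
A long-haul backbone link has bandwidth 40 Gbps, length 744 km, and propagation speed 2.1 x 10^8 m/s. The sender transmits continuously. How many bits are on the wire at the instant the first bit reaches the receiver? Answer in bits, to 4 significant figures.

141700000 bits

Propagation delay = 744000 / 210000000 = 0.00354286 s.
BDP = R × t_prop = 40000000000 × 0.00354286 = 141714000 bits.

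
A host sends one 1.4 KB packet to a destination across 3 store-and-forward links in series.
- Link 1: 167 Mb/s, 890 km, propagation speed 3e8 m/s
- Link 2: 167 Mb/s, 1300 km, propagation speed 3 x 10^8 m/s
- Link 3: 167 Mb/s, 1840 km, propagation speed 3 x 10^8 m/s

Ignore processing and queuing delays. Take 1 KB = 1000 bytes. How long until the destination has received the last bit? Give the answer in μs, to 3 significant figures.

13600 μs

L = 11200 bits.
Transmission delay per hop = L/R = 11200/167000000 = 67.0659 μs; 3 hops → 201.198 μs.
Propagation delays (d/s per hop): 2966.67, 4333.33, 6133.33 μs; sum = 13433.3 μs.
End-to-end = 13600 μs.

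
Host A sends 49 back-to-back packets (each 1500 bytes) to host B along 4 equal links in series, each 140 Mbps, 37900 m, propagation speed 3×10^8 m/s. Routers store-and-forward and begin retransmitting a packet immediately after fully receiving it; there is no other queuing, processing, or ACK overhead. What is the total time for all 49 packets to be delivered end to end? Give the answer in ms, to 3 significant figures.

Per-hop transmission t_tx = L/R = 12000/140000000 = 0.0857143 ms.
Per-hop propagation t_prop = 37900/300000000 = 0.126333 ms.
Pipeline fill: first packet needs 4·t_tx to clear all hops; remaining 48 packets each add one t_tx.
Total = (4+49-1)·t_tx + 4·t_prop = 52·0.0857143 + 4·0.126333 = 4.96 ms.

4.96 ms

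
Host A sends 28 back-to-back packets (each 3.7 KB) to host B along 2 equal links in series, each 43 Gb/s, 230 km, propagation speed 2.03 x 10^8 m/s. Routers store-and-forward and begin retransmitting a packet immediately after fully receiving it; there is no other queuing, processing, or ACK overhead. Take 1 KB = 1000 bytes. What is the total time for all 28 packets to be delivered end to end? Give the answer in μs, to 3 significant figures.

Per-hop transmission t_tx = L/R = 29600/43000000000 = 0.688372 μs.
Per-hop propagation t_prop = 230000/2.03e+08 = 1133 μs.
Pipeline fill: first packet needs 2·t_tx to clear all hops; remaining 27 packets each add one t_tx.
Total = (2+28-1)·t_tx + 2·t_prop = 29·0.688372 + 2·1133 = 2290 μs.

2290 μs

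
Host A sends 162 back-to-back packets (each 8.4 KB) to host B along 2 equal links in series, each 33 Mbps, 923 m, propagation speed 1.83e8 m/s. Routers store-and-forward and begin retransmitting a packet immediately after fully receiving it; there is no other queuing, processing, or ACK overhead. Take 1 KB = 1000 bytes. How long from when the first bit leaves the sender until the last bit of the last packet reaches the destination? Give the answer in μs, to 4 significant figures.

Per-hop transmission t_tx = L/R = 67200/33000000 = 2036.36 μs.
Per-hop propagation t_prop = 923/183000000 = 5.04372 μs.
Pipeline fill: first packet needs 2·t_tx to clear all hops; remaining 161 packets each add one t_tx.
Total = (2+162-1)·t_tx + 2·t_prop = 163·2036.36 + 2·5.04372 = 331900 μs.

331900 μs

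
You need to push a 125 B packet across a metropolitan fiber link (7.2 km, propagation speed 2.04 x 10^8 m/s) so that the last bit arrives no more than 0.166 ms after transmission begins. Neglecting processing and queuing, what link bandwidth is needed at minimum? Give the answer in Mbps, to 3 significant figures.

L = 1000 bits.
Propagation delay = 7200 / 204000000 = 0.0352941 ms.
Transmission budget = 0.166 − 0.0352941 = 0.130706 ms.
R ≥ L / t_tx = 1000 bits / 0.000130706 s = 7.65 Mbps.

7.65 Mbps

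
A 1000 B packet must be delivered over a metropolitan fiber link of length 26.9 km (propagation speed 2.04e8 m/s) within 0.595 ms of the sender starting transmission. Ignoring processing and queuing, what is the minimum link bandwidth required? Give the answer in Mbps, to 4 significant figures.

17.27 Mbps

L = 8000 bits.
Propagation delay = 26900 / 204000000 = 0.131863 ms.
Transmission budget = 0.595 − 0.131863 = 0.463137 ms.
R ≥ L / t_tx = 8000 bits / 0.000463137 s = 17.27 Mbps.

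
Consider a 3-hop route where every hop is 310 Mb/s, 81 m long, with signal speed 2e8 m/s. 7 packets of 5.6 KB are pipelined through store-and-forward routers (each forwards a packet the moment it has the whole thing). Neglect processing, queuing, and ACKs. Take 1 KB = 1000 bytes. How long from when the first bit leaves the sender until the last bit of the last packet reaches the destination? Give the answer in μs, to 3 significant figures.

1300 μs

Per-hop transmission t_tx = L/R = 44800/310000000 = 144.516 μs.
Per-hop propagation t_prop = 81/200000000 = 0.405 μs.
Pipeline fill: first packet needs 3·t_tx to clear all hops; remaining 6 packets each add one t_tx.
Total = (3+7-1)·t_tx + 3·t_prop = 9·144.516 + 3·0.405 = 1300 μs.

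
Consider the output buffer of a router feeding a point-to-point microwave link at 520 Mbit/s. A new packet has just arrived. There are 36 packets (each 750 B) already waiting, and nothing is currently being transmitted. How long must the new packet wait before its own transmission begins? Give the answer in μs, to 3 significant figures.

Each queued packet: L/R = 6000/520000000 = 11.5385 μs.
36 queued → 415.385 μs.
Queuing delay = 415 μs.

415 μs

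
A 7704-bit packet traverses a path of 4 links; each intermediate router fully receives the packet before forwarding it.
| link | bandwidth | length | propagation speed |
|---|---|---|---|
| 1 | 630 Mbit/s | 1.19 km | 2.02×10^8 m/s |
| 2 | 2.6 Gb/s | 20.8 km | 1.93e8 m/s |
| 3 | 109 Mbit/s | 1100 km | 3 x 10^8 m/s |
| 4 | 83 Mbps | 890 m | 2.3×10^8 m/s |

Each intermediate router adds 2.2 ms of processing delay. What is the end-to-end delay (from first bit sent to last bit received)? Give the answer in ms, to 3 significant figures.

10.6 ms

Transmission delays (L/R per hop): 0.0122286, 0.00296308, 0.0706789, 0.0928193 ms; sum = 0.17869 ms.
Propagation delays (d/s per hop): 0.00589109, 0.107772, 3.66667, 0.00386957 ms; sum = 3.7842 ms.
Processing at 3 router(s): 3 × 2.2 ms = 6.6 ms.
End-to-end = 10.6 ms.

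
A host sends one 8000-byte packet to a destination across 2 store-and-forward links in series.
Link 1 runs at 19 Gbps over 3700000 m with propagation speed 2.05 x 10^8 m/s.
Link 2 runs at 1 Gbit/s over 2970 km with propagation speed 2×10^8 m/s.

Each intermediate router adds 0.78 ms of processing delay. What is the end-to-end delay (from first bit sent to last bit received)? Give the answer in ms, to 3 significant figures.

L = 8000 × 8 = 64000 bits.
Transmission delays (L/R per hop): 0.00336842, 0.064 ms; sum = 0.0673684 ms.
Propagation delays (d/s per hop): 18.0488, 14.85 ms; sum = 32.8988 ms.
Processing at 1 router(s): 1 × 0.78 ms = 0.78 ms.
End-to-end = 33.7 ms.

33.7 ms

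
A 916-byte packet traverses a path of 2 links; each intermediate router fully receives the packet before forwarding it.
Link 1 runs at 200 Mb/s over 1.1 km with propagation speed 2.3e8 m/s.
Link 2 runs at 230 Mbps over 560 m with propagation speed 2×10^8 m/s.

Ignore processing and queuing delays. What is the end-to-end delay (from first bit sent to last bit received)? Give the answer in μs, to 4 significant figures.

L = 916 × 8 = 7328 bits.
Transmission delays (L/R per hop): 36.64, 31.8609 μs; sum = 68.5009 μs.
Propagation delays (d/s per hop): 4.78261, 2.8 μs; sum = 7.58261 μs.
End-to-end = 76.08 μs.

76.08 μs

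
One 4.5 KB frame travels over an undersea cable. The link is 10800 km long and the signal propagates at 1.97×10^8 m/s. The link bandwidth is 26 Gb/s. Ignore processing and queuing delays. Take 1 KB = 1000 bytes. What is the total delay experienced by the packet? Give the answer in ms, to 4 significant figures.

L = 36000 bits.
Transmission delay = L/R = 36000 / 26000000000 = 0.00138462 ms.
Propagation delay = d/s = 10800000 m / 197000000 m/s = 54.8223 ms.
Total = 54.82 ms.

54.82 ms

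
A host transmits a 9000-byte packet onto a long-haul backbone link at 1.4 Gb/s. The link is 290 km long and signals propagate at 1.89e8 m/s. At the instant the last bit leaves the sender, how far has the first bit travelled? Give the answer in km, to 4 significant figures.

9.720 km

t_tx = L/R = 72000/1400000000 = 5.14286e-05 s.
Distance = s × t_tx = 189000000 × 5.14286e-05 = 9.720 km.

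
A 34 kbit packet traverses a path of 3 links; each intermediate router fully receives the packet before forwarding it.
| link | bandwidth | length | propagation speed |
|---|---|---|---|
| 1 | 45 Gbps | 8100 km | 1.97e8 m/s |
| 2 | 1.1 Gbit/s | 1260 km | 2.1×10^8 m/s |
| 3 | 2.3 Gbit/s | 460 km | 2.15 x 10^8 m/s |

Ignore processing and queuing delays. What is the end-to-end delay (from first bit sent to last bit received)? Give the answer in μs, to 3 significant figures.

49300 μs

L = 34000 bits.
Transmission delays (L/R per hop): 0.755556, 30.9091, 14.7826 μs; sum = 46.4473 μs.
Propagation delays (d/s per hop): 41116.8, 6000, 2139.53 μs; sum = 49256.3 μs.
End-to-end = 49300 μs.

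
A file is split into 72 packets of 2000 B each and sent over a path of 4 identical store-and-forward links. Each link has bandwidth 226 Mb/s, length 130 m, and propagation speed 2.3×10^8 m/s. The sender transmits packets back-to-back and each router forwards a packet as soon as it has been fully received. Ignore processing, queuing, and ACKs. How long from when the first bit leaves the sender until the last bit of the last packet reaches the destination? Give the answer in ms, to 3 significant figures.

Per-hop transmission t_tx = L/R = 16000/226000000 = 0.0707965 ms.
Per-hop propagation t_prop = 130/2.3e+08 = 0.000565217 ms.
Pipeline fill: first packet needs 4·t_tx to clear all hops; remaining 71 packets each add one t_tx.
Total = (4+72-1)·t_tx + 4·t_prop = 75·0.0707965 + 4·0.000565217 = 5.31 ms.

5.31 ms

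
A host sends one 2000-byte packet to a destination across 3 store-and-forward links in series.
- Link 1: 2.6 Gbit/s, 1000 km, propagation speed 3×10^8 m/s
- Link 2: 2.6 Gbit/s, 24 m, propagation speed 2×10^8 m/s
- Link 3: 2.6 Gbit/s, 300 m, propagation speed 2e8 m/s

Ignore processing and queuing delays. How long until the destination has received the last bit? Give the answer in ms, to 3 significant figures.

3.35 ms

L = 2000 × 8 = 16000 bits.
Transmission delay per hop = L/R = 16000/2600000000 = 0.00615385 ms; 3 hops → 0.0184615 ms.
Propagation delays (d/s per hop): 3.33333, 0.00012, 0.0015 ms; sum = 3.33495 ms.
End-to-end = 3.35 ms.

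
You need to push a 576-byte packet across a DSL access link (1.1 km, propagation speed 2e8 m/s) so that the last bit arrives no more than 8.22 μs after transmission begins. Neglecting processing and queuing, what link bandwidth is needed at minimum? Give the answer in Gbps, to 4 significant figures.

1.694 Gbps

L = 4608 bits.
Propagation delay = 1100 / 200000000 = 5.5 μs.
Transmission budget = 8.22 − 5.5 = 2.72 μs.
R ≥ L / t_tx = 4608 bits / 2.72e-06 s = 1.694 Gbps.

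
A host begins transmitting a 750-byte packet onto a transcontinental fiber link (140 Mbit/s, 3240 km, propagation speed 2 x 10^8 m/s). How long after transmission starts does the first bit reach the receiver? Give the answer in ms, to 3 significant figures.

16.2 ms

First bit experiences only propagation delay: d/s = 3240000/200000000 = 16.2 ms.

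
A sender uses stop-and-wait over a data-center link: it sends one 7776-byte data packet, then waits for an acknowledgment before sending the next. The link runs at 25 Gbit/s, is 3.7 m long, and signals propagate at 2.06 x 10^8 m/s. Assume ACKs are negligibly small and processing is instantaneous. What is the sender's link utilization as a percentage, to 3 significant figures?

98.6 %

t_tx = L/R = 62208/25000000000 = 2.48832e-06 s.
t_prop = 3.7/206000000 = 1.79612e-08 s; RTT = 3.59223e-08 s.
Cycle = t_tx + RTT = 2.52424e-06 s.
Utilization = t_tx / cycle = 2.48832e-06/2.52424e-06 = 98.6 %.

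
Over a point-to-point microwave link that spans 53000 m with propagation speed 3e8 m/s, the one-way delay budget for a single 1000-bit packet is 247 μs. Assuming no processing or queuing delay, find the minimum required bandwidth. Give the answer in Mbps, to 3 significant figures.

14.2 Mbps

Propagation delay = 53000 / 300000000 = 176.667 μs.
Transmission budget = 247 − 176.667 = 70.3333 μs.
R ≥ L / t_tx = 1000 bits / 7.03333e-05 s = 14.2 Mbps.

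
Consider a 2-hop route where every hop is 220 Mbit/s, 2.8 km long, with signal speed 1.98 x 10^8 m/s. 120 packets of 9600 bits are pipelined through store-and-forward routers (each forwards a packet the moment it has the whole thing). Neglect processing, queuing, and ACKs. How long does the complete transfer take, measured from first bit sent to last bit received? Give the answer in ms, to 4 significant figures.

Per-hop transmission t_tx = L/R = 9600/220000000 = 0.0436364 ms.
Per-hop propagation t_prop = 2800/198000000 = 0.0141414 ms.
Pipeline fill: first packet needs 2·t_tx to clear all hops; remaining 119 packets each add one t_tx.
Total = (2+120-1)·t_tx + 2·t_prop = 121·0.0436364 + 2·0.0141414 = 5.308 ms.

5.308 ms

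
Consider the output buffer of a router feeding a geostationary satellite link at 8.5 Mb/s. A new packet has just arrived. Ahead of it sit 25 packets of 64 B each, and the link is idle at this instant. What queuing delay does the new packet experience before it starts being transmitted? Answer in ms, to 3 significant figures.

1.51 ms

Each queued packet: L/R = 512/8500000 = 0.0602353 ms.
25 queued → 1.50588 ms.
Queuing delay = 1.51 ms.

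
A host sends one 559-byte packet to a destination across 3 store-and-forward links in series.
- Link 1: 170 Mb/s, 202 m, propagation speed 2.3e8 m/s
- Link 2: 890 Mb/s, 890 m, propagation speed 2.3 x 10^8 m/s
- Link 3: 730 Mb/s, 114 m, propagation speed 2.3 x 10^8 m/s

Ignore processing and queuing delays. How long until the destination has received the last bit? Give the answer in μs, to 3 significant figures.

42.7 μs

L = 559 × 8 = 4472 bits.
Transmission delays (L/R per hop): 26.3059, 5.02472, 6.12603 μs; sum = 37.4566 μs.
Propagation delays (d/s per hop): 0.878261, 3.86957, 0.495652 μs; sum = 5.24348 μs.
End-to-end = 42.7 μs.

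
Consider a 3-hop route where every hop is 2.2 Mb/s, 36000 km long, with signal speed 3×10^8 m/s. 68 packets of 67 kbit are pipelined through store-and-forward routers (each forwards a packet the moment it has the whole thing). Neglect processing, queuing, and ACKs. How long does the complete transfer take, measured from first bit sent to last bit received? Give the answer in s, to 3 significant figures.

2.49 s

Per-hop transmission t_tx = L/R = 67000/2200000 = 0.0304545 s.
Per-hop propagation t_prop = 36000000/300000000 = 0.12 s.
Pipeline fill: first packet needs 3·t_tx to clear all hops; remaining 67 packets each add one t_tx.
Total = (3+68-1)·t_tx + 3·t_prop = 70·0.0304545 + 3·0.12 = 2.49 s.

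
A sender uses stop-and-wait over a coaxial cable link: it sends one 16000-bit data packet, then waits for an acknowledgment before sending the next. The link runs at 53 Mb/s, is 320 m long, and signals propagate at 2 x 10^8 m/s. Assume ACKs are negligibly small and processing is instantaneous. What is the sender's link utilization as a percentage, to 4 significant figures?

98.95 %

t_tx = L/R = 16000/53000000 = 0.000301887 s.
t_prop = 320/200000000 = 1.6e-06 s; RTT = 3.2e-06 s.
Cycle = t_tx + RTT = 0.000305087 s.
Utilization = t_tx / cycle = 0.000301887/0.000305087 = 98.95 %.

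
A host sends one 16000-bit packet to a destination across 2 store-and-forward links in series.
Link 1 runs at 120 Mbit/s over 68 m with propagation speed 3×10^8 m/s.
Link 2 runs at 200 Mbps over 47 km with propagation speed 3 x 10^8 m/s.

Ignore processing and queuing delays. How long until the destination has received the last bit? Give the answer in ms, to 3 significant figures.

Transmission delays (L/R per hop): 0.133333, 0.08 ms; sum = 0.213333 ms.
Propagation delays (d/s per hop): 0.000226667, 0.156667 ms; sum = 0.156893 ms.
End-to-end = 0.370 ms.

0.370 ms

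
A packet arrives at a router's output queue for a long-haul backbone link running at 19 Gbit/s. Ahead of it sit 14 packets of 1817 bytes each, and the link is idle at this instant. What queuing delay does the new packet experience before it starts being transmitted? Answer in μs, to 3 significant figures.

Each queued packet: L/R = 14536/19000000000 = 0.765053 μs.
14 queued → 10.7107 μs.
Queuing delay = 10.7 μs.

10.7 μs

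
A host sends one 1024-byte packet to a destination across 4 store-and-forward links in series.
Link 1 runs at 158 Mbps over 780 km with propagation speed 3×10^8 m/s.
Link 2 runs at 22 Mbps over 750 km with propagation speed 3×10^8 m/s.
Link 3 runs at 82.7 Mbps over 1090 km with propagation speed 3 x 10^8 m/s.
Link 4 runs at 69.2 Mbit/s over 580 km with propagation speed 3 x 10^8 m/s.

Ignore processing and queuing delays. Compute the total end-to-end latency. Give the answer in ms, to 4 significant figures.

11.31 ms

L = 1024 × 8 = 8192 bits.
Transmission delays (L/R per hop): 0.0518481, 0.372364, 0.0990568, 0.118382 ms; sum = 0.64165 ms.
Propagation delays (d/s per hop): 2.6, 2.5, 3.63333, 1.93333 ms; sum = 10.6667 ms.
End-to-end = 11.31 ms.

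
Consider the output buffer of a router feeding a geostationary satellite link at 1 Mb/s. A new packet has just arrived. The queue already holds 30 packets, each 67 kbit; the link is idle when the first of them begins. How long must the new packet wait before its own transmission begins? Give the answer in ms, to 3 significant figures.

Each queued packet: L/R = 67000/1000000 = 67 ms.
30 queued → 2010 ms.
Queuing delay = 2010 ms.

2010 ms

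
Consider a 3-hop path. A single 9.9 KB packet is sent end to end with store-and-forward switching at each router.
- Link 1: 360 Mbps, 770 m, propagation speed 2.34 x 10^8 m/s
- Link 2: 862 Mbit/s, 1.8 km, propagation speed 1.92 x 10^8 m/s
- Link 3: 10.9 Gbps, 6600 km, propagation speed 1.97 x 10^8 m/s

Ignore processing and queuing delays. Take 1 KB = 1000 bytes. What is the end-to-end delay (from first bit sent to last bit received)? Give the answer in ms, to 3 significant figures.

L = 79200 bits.
Transmission delays (L/R per hop): 0.22, 0.0918794, 0.00726606 ms; sum = 0.319145 ms.
Propagation delays (d/s per hop): 0.0032906, 0.009375, 33.5025 ms; sum = 33.5152 ms.
End-to-end = 33.8 ms.

33.8 ms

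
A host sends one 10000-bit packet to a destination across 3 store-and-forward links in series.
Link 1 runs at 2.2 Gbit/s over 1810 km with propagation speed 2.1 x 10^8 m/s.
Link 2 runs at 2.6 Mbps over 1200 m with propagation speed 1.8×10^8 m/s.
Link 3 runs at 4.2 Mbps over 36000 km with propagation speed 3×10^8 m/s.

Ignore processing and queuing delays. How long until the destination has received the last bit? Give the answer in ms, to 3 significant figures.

135 ms

Transmission delays (L/R per hop): 0.00454545, 3.84615, 2.38095 ms; sum = 6.23165 ms.
Propagation delays (d/s per hop): 8.61905, 0.00666667, 120 ms; sum = 128.626 ms.
End-to-end = 135 ms.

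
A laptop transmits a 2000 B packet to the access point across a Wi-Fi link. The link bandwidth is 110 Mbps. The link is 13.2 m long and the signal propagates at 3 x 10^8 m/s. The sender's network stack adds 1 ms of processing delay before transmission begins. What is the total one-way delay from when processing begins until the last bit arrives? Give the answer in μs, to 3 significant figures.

L = 2000 × 8 = 16000 bits.
Transmission delay = L/R = 16000 / 110000000 = 145.455 μs.
Propagation delay = d/s = 13.2 m / 300000000 m/s = 0.044 μs.
Plus processing delay 1 ms = 1000 μs.
Total = 1150 μs.

1150 μs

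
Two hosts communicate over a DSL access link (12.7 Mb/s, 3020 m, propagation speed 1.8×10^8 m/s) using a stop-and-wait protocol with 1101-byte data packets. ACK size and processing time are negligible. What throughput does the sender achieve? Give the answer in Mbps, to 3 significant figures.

t_tx = L/R = 8808/12700000 = 0.000693543 s.
t_prop = 3020/180000000 = 1.67778e-05 s; RTT = 3.35556e-05 s.
Cycle = t_tx + RTT = 0.000727099 s.
Throughput = L / cycle = 8808 / 0.000727099 = 12.1 Mbps.

12.1 Mbps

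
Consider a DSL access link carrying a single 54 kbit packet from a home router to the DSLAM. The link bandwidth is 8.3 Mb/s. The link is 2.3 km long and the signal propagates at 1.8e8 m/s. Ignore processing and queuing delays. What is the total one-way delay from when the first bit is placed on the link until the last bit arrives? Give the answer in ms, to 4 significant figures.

L = 54000 bits.
Transmission delay = L/R = 54000 / 8.3e+06 = 6.50602 ms.
Propagation delay = d/s = 2300 m / 180000000 m/s = 0.0127778 ms.
Total = 6.519 ms.

6.519 ms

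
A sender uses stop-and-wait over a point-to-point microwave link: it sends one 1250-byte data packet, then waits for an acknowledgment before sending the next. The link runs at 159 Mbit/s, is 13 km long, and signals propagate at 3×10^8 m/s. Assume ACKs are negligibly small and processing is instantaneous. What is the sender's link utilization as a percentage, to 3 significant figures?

42.1 %

t_tx = L/R = 10000/159000000 = 6.28931e-05 s.
t_prop = 13000/300000000 = 4.33333e-05 s; RTT = 8.66667e-05 s.
Cycle = t_tx + RTT = 0.00014956 s.
Utilization = t_tx / cycle = 6.28931e-05/0.00014956 = 42.1 %.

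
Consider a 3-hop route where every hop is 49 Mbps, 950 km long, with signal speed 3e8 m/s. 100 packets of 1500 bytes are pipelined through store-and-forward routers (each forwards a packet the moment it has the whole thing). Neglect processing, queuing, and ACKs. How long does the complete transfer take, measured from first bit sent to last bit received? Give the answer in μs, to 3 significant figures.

34500 μs

Per-hop transmission t_tx = L/R = 12000/49000000 = 244.898 μs.
Per-hop propagation t_prop = 950000/300000000 = 3166.67 μs.
Pipeline fill: first packet needs 3·t_tx to clear all hops; remaining 99 packets each add one t_tx.
Total = (3+100-1)·t_tx + 3·t_prop = 102·244.898 + 3·3166.67 = 34500 μs.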